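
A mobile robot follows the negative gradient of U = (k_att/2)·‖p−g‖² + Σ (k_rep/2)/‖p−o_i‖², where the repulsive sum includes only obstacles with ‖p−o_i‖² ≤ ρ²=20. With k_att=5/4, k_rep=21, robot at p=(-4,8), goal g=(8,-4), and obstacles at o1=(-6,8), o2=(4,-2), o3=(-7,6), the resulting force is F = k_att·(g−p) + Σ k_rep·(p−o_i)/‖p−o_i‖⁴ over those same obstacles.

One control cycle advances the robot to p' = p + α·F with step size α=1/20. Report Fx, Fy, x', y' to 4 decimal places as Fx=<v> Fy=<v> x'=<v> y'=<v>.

F_att = 5/4·(g−p) = 5/4·(12,-12) = (15.0000,-15.0000)
o1: d²=4 ≤ ρ²=20; F_rep = 21·(2,0)/4² = (2.6250,0.0000)
o2: d²=164 > ρ²=20 → inactive
o3: d²=13 ≤ ρ²=20; F_rep = 21·(3,2)/13² = (0.3728,0.2485)
F = F_att + ΣF_rep = (17.9978,-14.7515)
p' = p + 1/20·F = (-3.1001,7.2624)

Fx=17.9978 Fy=-14.7515 x'=-3.1001 y'=7.2624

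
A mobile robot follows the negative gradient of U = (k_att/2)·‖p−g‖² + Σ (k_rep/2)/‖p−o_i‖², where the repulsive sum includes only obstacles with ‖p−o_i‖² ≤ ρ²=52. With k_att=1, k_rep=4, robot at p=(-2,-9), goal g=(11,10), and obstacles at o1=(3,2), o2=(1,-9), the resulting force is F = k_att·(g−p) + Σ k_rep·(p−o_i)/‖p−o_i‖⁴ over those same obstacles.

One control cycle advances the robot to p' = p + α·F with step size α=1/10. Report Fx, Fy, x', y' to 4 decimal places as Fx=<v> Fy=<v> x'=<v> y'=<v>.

Fx=12.8519 Fy=19.0000 x'=-0.7148 y'=-7.1000

F_att = 1·(g−p) = 1·(13,19) = (13.0000,19.0000)
o1: d²=146 > ρ²=52 → inactive
o2: d²=9 ≤ ρ²=52; F_rep = 4·(-3,0)/9² = (-0.1481,0.0000)
F = F_att + ΣF_rep = (12.8519,19.0000)
p' = p + 1/10·F = (-0.7148,-7.1000)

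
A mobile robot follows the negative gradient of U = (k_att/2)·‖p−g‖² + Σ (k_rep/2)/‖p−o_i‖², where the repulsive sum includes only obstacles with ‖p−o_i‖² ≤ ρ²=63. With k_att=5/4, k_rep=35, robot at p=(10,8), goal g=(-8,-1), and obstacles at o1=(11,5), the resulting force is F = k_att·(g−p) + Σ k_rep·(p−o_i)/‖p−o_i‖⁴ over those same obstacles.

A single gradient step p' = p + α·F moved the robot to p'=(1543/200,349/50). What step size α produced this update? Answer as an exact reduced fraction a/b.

α = 1/10

F_att = 5/4·(g−p) = 5/4·(-18,-9) = (-22.5000,-11.2500)
o1: d²=10 ≤ ρ²=63; F_rep = 35·(-1,3)/10² = (-0.3500,1.0500)
F = F_att + ΣF_rep = (-22.8500,-10.2000)
Δp = p'−p = (-2.2850,-1.0200); α = Δx/Fx = (-457/200) / (-457/20) = 1/10
check: Δy/Fy = (-51/50) / (-51/5) = 1/10 ✓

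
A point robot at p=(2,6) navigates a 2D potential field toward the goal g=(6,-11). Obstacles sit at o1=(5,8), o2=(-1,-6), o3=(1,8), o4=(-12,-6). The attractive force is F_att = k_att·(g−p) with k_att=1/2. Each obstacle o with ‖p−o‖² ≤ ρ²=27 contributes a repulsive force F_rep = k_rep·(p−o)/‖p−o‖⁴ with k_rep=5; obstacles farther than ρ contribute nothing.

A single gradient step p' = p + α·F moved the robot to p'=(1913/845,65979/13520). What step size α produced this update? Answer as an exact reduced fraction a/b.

F_att = 1/2·(g−p) = 1/2·(4,-17) = (2.0000,-8.5000)
o1: d²=13 ≤ ρ²=27; F_rep = 5·(-3,-2)/13² = (-0.0888,-0.0592)
o2: d²=153 > ρ²=27 → inactive
o3: d²=5 ≤ ρ²=27; F_rep = 5·(1,-2)/5² = (0.2000,-0.4000)
o4: d²=340 > ρ²=27 → inactive
F = F_att + ΣF_rep = (2.1112,-8.9592)
Δp = p'−p = (0.2639,-1.1199); α = Δx/Fx = (223/845) / (1784/845) = 1/8
check: Δy/Fy = (-15141/13520) / (-15141/1690) = 1/8 ✓

α = 1/8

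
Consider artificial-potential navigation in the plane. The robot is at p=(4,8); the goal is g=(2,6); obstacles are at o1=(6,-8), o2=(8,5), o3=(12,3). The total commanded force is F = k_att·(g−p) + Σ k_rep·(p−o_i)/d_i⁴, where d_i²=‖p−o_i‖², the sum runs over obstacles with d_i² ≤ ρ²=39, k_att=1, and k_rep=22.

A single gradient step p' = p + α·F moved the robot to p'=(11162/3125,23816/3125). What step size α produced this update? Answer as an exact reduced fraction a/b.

F_att = 1·(g−p) = 1·(-2,-2) = (-2.0000,-2.0000)
o1: d²=260 > ρ²=39 → inactive
o2: d²=25 ≤ ρ²=39; F_rep = 22·(-4,3)/25² = (-0.1408,0.1056)
o3: d²=89 > ρ²=39 → inactive
F = F_att + ΣF_rep = (-2.1408,-1.8944)
Δp = p'−p = (-0.4282,-0.3789); α = Δx/Fx = (-1338/3125) / (-1338/625) = 1/5
check: Δy/Fy = (-1184/3125) / (-1184/625) = 1/5 ✓

α = 1/5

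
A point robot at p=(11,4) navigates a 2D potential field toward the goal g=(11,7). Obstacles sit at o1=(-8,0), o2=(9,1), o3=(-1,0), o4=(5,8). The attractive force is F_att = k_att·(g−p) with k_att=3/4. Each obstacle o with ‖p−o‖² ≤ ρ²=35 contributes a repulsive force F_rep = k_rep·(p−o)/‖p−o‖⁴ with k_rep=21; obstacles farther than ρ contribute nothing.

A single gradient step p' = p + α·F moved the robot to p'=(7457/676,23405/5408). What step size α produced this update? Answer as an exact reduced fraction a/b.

α = 1/8

F_att = 3/4·(g−p) = 3/4·(0,3) = (0.0000,2.2500)
o1: d²=377 > ρ²=35 → inactive
o2: d²=13 ≤ ρ²=35; F_rep = 21·(2,3)/13² = (0.2485,0.3728)
o3: d²=160 > ρ²=35 → inactive
o4: d²=52 > ρ²=35 → inactive
F = F_att + ΣF_rep = (0.2485,2.6228)
Δp = p'−p = (0.0311,0.3278); α = Δx/Fx = (21/676) / (42/169) = 1/8
check: Δy/Fy = (1773/5408) / (1773/676) = 1/8 ✓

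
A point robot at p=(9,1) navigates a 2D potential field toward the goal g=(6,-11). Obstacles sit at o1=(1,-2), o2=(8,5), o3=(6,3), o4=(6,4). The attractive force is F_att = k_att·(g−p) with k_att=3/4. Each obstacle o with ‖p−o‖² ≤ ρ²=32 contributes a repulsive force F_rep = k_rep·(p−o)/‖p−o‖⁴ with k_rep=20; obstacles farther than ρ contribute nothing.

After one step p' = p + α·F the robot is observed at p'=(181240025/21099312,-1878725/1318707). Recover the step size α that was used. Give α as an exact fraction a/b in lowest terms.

F_att = 3/4·(g−p) = 3/4·(-3,-12) = (-2.2500,-9.0000)
o1: d²=73 > ρ²=32 → inactive
o2: d²=17 ≤ ρ²=32; F_rep = 20·(1,-4)/17² = (0.0692,-0.2768)
o3: d²=13 ≤ ρ²=32; F_rep = 20·(3,-2)/13² = (0.3550,-0.2367)
o4: d²=18 ≤ ρ²=32; F_rep = 20·(3,-3)/18² = (0.1852,-0.1852)
F = F_att + ΣF_rep = (-1.6406,-9.6987)
Δp = p'−p = (-0.4101,-2.4247); α = Δx/Fx = (-8653783/21099312) / (-8653783/5274828) = 1/4
check: Δy/Fy = (-3197432/1318707) / (-12789728/1318707) = 1/4 ✓

α = 1/4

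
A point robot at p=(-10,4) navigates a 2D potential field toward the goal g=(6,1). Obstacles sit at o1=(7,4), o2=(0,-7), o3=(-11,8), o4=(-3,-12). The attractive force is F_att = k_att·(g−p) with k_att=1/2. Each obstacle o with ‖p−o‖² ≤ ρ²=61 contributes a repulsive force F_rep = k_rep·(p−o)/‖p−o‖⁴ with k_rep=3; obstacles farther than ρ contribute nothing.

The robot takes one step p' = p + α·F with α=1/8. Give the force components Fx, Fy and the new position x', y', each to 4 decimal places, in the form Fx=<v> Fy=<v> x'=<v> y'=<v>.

Fx=8.0104 Fy=-1.5415 x'=-8.9987 y'=3.8073

F_att = 1/2·(g−p) = 1/2·(16,-3) = (8.0000,-1.5000)
o1: d²=289 > ρ²=61 → inactive
o2: d²=221 > ρ²=61 → inactive
o3: d²=17 ≤ ρ²=61; F_rep = 3·(1,-4)/17² = (0.0104,-0.0415)
o4: d²=305 > ρ²=61 → inactive
F = F_att + ΣF_rep = (8.0104,-1.5415)
p' = p + 1/8·F = (-8.9987,3.8073)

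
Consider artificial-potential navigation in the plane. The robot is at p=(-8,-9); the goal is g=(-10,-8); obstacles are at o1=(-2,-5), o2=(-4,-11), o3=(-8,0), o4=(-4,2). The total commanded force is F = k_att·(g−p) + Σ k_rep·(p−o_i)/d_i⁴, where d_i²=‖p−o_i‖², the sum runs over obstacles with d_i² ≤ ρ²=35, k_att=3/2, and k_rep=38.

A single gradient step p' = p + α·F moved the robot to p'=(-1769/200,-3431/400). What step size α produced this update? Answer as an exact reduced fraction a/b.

F_att = 3/2·(g−p) = 3/2·(-2,1) = (-3.0000,1.5000)
o1: d²=52 > ρ²=35 → inactive
o2: d²=20 ≤ ρ²=35; F_rep = 38·(-4,2)/20² = (-0.3800,0.1900)
o3: d²=81 > ρ²=35 → inactive
o4: d²=137 > ρ²=35 → inactive
F = F_att + ΣF_rep = (-3.3800,1.6900)
Δp = p'−p = (-0.8450,0.4225); α = Δx/Fx = (-169/200) / (-169/50) = 1/4
check: Δy/Fy = (169/400) / (169/100) = 1/4 ✓

α = 1/4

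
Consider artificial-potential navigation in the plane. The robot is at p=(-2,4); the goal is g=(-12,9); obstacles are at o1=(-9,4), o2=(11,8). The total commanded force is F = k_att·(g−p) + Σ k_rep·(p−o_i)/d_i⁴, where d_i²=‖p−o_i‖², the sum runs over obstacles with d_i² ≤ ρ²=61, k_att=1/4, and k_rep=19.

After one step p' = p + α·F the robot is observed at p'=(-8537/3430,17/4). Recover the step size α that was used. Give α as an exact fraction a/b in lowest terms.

α = 1/5

F_att = 1/4·(g−p) = 1/4·(-10,5) = (-2.5000,1.2500)
o1: d²=49 ≤ ρ²=61; F_rep = 19·(7,0)/49² = (0.0554,0.0000)
o2: d²=185 > ρ²=61 → inactive
F = F_att + ΣF_rep = (-2.4446,1.2500)
Δp = p'−p = (-0.4889,0.2500); α = Δx/Fx = (-1677/3430) / (-1677/686) = 1/5
check: Δy/Fy = (1/4) / (5/4) = 1/5 ✓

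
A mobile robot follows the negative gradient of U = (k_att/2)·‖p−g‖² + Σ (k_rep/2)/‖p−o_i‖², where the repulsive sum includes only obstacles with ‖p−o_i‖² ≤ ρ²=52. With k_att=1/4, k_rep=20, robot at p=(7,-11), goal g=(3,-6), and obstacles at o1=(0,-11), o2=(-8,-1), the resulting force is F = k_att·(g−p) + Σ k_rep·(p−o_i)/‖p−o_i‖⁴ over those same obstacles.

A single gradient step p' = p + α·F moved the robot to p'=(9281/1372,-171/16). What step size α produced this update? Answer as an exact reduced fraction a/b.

F_att = 1/4·(g−p) = 1/4·(-4,5) = (-1.0000,1.2500)
o1: d²=49 ≤ ρ²=52; F_rep = 20·(7,0)/49² = (0.0583,0.0000)
o2: d²=325 > ρ²=52 → inactive
F = F_att + ΣF_rep = (-0.9417,1.2500)
Δp = p'−p = (-0.2354,0.3125); α = Δx/Fx = (-323/1372) / (-323/343) = 1/4
check: Δy/Fy = (5/16) / (5/4) = 1/4 ✓

α = 1/4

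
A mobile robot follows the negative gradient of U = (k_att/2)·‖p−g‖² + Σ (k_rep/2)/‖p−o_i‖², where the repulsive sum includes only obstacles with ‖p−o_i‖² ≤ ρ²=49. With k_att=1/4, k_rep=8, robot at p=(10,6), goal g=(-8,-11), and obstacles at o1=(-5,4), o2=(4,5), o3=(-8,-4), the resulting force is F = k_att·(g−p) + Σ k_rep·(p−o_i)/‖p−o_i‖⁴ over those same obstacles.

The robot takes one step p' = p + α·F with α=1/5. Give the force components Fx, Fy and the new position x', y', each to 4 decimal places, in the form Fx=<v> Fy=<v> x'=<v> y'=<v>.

F_att = 1/4·(g−p) = 1/4·(-18,-17) = (-4.5000,-4.2500)
o1: d²=229 > ρ²=49 → inactive
o2: d²=37 ≤ ρ²=49; F_rep = 8·(6,1)/37² = (0.0351,0.0058)
o3: d²=424 > ρ²=49 → inactive
F = F_att + ΣF_rep = (-4.4649,-4.2442)
p' = p + 1/5·F = (9.1070,5.1512)

Fx=-4.4649 Fy=-4.2442 x'=9.1070 y'=5.1512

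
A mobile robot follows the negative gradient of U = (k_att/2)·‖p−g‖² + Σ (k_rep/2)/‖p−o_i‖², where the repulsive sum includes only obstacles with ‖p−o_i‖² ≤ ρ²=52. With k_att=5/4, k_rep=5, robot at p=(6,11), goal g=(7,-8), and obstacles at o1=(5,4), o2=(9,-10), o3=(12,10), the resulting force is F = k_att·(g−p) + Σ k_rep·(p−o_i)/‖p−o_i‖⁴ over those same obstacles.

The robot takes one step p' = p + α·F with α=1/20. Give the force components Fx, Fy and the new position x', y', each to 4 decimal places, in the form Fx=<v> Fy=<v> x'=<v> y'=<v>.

Fx=1.2301 Fy=-23.7323 x'=6.0615 y'=9.8134

F_att = 5/4·(g−p) = 5/4·(1,-19) = (1.2500,-23.7500)
o1: d²=50 ≤ ρ²=52; F_rep = 5·(1,7)/50² = (0.0020,0.0140)
o2: d²=450 > ρ²=52 → inactive
o3: d²=37 ≤ ρ²=52; F_rep = 5·(-6,1)/37² = (-0.0219,0.0037)
F = F_att + ΣF_rep = (1.2301,-23.7323)
p' = p + 1/20·F = (6.0615,9.8134)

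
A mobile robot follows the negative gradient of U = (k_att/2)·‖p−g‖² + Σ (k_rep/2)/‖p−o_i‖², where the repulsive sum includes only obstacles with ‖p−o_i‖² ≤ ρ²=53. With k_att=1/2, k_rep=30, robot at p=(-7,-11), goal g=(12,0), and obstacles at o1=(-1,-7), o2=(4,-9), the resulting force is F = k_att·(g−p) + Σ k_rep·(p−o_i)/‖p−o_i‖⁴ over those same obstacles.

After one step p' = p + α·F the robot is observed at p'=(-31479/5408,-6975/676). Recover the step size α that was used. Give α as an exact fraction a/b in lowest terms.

α = 1/8

F_att = 1/2·(g−p) = 1/2·(19,11) = (9.5000,5.5000)
o1: d²=52 ≤ ρ²=53; F_rep = 30·(-6,-4)/52² = (-0.0666,-0.0444)
o2: d²=125 > ρ²=53 → inactive
F = F_att + ΣF_rep = (9.4334,5.4556)
Δp = p'−p = (1.1792,0.6820); α = Δx/Fx = (6377/5408) / (6377/676) = 1/8
check: Δy/Fy = (461/676) / (922/169) = 1/8 ✓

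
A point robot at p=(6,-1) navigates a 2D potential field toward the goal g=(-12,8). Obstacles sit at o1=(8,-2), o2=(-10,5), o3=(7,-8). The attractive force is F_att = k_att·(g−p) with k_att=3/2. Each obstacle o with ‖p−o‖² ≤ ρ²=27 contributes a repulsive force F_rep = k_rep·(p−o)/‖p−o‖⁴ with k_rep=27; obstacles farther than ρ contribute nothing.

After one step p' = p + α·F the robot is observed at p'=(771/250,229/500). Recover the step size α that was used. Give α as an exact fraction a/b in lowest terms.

F_att = 3/2·(g−p) = 3/2·(-18,9) = (-27.0000,13.5000)
o1: d²=5 ≤ ρ²=27; F_rep = 27·(-2,1)/5² = (-2.1600,1.0800)
o2: d²=292 > ρ²=27 → inactive
o3: d²=50 > ρ²=27 → inactive
F = F_att + ΣF_rep = (-29.1600,14.5800)
Δp = p'−p = (-2.9160,1.4580); α = Δx/Fx = (-729/250) / (-729/25) = 1/10
check: Δy/Fy = (729/500) / (729/50) = 1/10 ✓

α = 1/10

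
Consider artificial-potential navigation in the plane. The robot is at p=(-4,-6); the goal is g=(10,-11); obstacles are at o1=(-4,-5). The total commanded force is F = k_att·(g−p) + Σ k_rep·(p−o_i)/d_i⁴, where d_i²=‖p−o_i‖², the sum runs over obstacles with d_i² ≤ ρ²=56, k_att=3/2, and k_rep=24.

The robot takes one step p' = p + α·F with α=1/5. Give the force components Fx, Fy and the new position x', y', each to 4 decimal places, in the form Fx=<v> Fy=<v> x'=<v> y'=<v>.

Fx=21.0000 Fy=-31.5000 x'=0.2000 y'=-12.3000

F_att = 3/2·(g−p) = 3/2·(14,-5) = (21.0000,-7.5000)
o1: d²=1 ≤ ρ²=56; F_rep = 24·(0,-1)/1² = (0.0000,-24.0000)
F = F_att + ΣF_rep = (21.0000,-31.5000)
p' = p + 1/5·F = (0.2000,-12.3000)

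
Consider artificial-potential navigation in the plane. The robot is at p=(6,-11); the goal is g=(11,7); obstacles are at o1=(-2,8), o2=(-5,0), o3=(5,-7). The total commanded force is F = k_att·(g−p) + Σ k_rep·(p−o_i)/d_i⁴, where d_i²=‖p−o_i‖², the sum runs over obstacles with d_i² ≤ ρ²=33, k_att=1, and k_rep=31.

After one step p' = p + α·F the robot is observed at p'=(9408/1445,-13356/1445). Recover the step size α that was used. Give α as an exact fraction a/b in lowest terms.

F_att = 1·(g−p) = 1·(5,18) = (5.0000,18.0000)
o1: d²=425 > ρ²=33 → inactive
o2: d²=242 > ρ²=33 → inactive
o3: d²=17 ≤ ρ²=33; F_rep = 31·(1,-4)/17² = (0.1073,-0.4291)
F = F_att + ΣF_rep = (5.1073,17.5709)
Δp = p'−p = (0.5107,1.7571); α = Δx/Fx = (738/1445) / (1476/289) = 1/10
check: Δy/Fy = (2539/1445) / (5078/289) = 1/10 ✓

α = 1/10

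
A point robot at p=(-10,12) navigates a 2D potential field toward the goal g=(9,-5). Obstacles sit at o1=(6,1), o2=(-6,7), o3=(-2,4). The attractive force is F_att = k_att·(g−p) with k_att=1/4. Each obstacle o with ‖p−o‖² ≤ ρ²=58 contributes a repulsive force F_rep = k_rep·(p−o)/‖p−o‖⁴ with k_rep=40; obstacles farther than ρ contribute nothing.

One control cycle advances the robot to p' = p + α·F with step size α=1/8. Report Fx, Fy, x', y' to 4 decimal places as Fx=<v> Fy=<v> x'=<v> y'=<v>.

F_att = 1/4·(g−p) = 1/4·(19,-17) = (4.7500,-4.2500)
o1: d²=377 > ρ²=58 → inactive
o2: d²=41 ≤ ρ²=58; F_rep = 40·(-4,5)/41² = (-0.0952,0.1190)
o3: d²=128 > ρ²=58 → inactive
F = F_att + ΣF_rep = (4.6548,-4.1310)
p' = p + 1/8·F = (-9.4181,11.4836)

Fx=4.6548 Fy=-4.1310 x'=-9.4181 y'=11.4836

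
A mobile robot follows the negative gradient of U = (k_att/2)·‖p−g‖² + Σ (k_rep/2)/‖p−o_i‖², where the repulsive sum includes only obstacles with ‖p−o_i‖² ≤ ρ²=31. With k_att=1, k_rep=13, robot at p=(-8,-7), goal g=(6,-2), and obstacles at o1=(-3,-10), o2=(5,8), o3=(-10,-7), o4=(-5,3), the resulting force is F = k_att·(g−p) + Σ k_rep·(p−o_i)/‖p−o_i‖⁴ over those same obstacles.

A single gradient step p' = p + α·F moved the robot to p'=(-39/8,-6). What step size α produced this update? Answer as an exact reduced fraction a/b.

F_att = 1·(g−p) = 1·(14,5) = (14.0000,5.0000)
o1: d²=34 > ρ²=31 → inactive
o2: d²=394 > ρ²=31 → inactive
o3: d²=4 ≤ ρ²=31; F_rep = 13·(2,0)/4² = (1.6250,0.0000)
o4: d²=109 > ρ²=31 → inactive
F = F_att + ΣF_rep = (15.6250,5.0000)
Δp = p'−p = (3.1250,1.0000); α = Δx/Fx = (25/8) / (125/8) = 1/5
check: Δy/Fy = (1) / (5) = 1/5 ✓

α = 1/5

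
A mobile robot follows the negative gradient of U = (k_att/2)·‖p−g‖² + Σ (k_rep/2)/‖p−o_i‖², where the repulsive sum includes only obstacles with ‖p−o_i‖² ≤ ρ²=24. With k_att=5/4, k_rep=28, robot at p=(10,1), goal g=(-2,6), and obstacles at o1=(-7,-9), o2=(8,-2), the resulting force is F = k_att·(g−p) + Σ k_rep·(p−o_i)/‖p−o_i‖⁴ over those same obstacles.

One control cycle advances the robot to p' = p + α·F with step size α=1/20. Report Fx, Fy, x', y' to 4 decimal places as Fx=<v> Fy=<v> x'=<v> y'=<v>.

F_att = 5/4·(g−p) = 5/4·(-12,5) = (-15.0000,6.2500)
o1: d²=389 > ρ²=24 → inactive
o2: d²=13 ≤ ρ²=24; F_rep = 28·(2,3)/13² = (0.3314,0.4970)
F = F_att + ΣF_rep = (-14.6686,6.7470)
p' = p + 1/20·F = (9.2666,1.3374)

Fx=-14.6686 Fy=6.7470 x'=9.2666 y'=1.3374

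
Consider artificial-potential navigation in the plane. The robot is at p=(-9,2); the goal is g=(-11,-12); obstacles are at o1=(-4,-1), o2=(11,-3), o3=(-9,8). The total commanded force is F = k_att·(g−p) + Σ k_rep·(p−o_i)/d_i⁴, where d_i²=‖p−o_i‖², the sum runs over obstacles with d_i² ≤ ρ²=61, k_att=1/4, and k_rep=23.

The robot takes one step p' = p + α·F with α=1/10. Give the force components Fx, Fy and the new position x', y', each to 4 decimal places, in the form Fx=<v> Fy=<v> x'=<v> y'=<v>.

F_att = 1/4·(g−p) = 1/4·(-2,-14) = (-0.5000,-3.5000)
o1: d²=34 ≤ ρ²=61; F_rep = 23·(-5,3)/34² = (-0.0995,0.0597)
o2: d²=425 > ρ²=61 → inactive
o3: d²=36 ≤ ρ²=61; F_rep = 23·(0,-6)/36² = (0.0000,-0.1065)
F = F_att + ΣF_rep = (-0.5995,-3.5468)
p' = p + 1/10·F = (-9.0599,1.6453)

Fx=-0.5995 Fy=-3.5468 x'=-9.0599 y'=1.6453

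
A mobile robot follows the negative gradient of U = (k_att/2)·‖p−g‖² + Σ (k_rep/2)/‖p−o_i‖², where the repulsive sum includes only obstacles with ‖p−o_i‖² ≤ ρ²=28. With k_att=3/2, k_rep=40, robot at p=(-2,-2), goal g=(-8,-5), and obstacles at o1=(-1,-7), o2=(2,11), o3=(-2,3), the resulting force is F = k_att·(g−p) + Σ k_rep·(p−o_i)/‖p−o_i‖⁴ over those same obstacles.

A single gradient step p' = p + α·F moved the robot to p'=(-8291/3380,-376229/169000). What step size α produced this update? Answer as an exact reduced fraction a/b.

α = 1/20

F_att = 3/2·(g−p) = 3/2·(-6,-3) = (-9.0000,-4.5000)
o1: d²=26 ≤ ρ²=28; F_rep = 40·(-1,5)/26² = (-0.0592,0.2959)
o2: d²=185 > ρ²=28 → inactive
o3: d²=25 ≤ ρ²=28; F_rep = 40·(0,-5)/25² = (0.0000,-0.3200)
F = F_att + ΣF_rep = (-9.0592,-4.5241)
Δp = p'−p = (-0.4530,-0.2262); α = Δx/Fx = (-1531/3380) / (-1531/169) = 1/20
check: Δy/Fy = (-38229/169000) / (-38229/8450) = 1/20 ✓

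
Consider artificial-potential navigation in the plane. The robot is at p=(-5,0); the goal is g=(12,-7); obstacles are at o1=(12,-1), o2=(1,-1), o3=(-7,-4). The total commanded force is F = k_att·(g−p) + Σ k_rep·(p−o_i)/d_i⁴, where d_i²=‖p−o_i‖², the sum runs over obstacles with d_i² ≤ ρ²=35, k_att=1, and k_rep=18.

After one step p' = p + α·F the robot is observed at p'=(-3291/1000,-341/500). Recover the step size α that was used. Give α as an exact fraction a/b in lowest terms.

F_att = 1·(g−p) = 1·(17,-7) = (17.0000,-7.0000)
o1: d²=290 > ρ²=35 → inactive
o2: d²=37 > ρ²=35 → inactive
o3: d²=20 ≤ ρ²=35; F_rep = 18·(2,4)/20² = (0.0900,0.1800)
F = F_att + ΣF_rep = (17.0900,-6.8200)
Δp = p'−p = (1.7090,-0.6820); α = Δx/Fx = (1709/1000) / (1709/100) = 1/10
check: Δy/Fy = (-341/500) / (-341/50) = 1/10 ✓

α = 1/10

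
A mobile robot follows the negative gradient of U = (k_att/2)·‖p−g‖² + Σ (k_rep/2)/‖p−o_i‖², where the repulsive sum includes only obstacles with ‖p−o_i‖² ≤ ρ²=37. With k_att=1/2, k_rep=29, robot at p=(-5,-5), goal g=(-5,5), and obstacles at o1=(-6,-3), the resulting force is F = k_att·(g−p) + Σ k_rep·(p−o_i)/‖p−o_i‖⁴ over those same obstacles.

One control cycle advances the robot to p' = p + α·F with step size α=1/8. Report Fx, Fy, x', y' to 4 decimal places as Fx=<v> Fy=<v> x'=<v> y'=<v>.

Fx=1.1600 Fy=2.6800 x'=-4.8550 y'=-4.6650

F_att = 1/2·(g−p) = 1/2·(0,10) = (0.0000,5.0000)
o1: d²=5 ≤ ρ²=37; F_rep = 29·(1,-2)/5² = (1.1600,-2.3200)
F = F_att + ΣF_rep = (1.1600,2.6800)
p' = p + 1/8·F = (-4.8550,-4.6650)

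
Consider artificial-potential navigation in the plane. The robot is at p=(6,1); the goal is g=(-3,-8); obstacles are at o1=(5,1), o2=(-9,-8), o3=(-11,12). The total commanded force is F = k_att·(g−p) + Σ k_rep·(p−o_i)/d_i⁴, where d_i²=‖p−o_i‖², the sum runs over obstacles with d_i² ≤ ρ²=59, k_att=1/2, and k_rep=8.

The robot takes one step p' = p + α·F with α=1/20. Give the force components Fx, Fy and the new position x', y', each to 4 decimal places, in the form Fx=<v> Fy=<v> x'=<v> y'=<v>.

Fx=3.5000 Fy=-4.5000 x'=6.1750 y'=0.7750

F_att = 1/2·(g−p) = 1/2·(-9,-9) = (-4.5000,-4.5000)
o1: d²=1 ≤ ρ²=59; F_rep = 8·(1,0)/1² = (8.0000,0.0000)
o2: d²=306 > ρ²=59 → inactive
o3: d²=410 > ρ²=59 → inactive
F = F_att + ΣF_rep = (3.5000,-4.5000)
p' = p + 1/20·F = (6.1750,0.7750)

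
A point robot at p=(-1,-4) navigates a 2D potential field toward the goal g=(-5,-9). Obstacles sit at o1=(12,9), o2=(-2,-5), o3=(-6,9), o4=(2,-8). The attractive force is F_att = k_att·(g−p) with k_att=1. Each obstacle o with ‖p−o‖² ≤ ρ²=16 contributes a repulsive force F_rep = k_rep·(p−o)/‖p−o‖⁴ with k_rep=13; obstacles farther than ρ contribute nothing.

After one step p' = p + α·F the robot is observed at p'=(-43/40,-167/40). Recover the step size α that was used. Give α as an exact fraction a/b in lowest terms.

α = 1/10

F_att = 1·(g−p) = 1·(-4,-5) = (-4.0000,-5.0000)
o1: d²=338 > ρ²=16 → inactive
o2: d²=2 ≤ ρ²=16; F_rep = 13·(1,1)/2² = (3.2500,3.2500)
o3: d²=194 > ρ²=16 → inactive
o4: d²=25 > ρ²=16 → inactive
F = F_att + ΣF_rep = (-0.7500,-1.7500)
Δp = p'−p = (-0.0750,-0.1750); α = Δx/Fx = (-3/40) / (-3/4) = 1/10
check: Δy/Fy = (-7/40) / (-7/4) = 1/10 ✓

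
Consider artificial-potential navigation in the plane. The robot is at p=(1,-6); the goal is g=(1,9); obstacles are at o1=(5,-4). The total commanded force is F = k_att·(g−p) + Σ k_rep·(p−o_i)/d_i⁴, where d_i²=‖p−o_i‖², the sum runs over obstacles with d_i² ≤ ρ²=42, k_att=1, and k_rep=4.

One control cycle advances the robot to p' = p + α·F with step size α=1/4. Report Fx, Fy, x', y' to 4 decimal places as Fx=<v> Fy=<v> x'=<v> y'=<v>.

F_att = 1·(g−p) = 1·(0,15) = (0.0000,15.0000)
o1: d²=20 ≤ ρ²=42; F_rep = 4·(-4,-2)/20² = (-0.0400,-0.0200)
F = F_att + ΣF_rep = (-0.0400,14.9800)
p' = p + 1/4·F = (0.9900,-2.2550)

Fx=-0.0400 Fy=14.9800 x'=0.9900 y'=-2.2550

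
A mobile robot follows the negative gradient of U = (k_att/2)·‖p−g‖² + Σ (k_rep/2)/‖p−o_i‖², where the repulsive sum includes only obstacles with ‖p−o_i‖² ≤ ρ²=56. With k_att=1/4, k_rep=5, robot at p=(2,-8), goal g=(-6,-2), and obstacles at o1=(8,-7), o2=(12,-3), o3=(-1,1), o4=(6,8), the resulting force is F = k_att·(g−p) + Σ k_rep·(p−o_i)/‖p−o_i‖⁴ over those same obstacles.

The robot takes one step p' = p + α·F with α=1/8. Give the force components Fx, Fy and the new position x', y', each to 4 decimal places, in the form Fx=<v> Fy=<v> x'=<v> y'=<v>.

Fx=-2.0219 Fy=1.4963 x'=1.7473 y'=-7.8130

F_att = 1/4·(g−p) = 1/4·(-8,6) = (-2.0000,1.5000)
o1: d²=37 ≤ ρ²=56; F_rep = 5·(-6,-1)/37² = (-0.0219,-0.0037)
o2: d²=125 > ρ²=56 → inactive
o3: d²=90 > ρ²=56 → inactive
o4: d²=272 > ρ²=56 → inactive
F = F_att + ΣF_rep = (-2.0219,1.4963)
p' = p + 1/8·F = (1.7473,-7.8130)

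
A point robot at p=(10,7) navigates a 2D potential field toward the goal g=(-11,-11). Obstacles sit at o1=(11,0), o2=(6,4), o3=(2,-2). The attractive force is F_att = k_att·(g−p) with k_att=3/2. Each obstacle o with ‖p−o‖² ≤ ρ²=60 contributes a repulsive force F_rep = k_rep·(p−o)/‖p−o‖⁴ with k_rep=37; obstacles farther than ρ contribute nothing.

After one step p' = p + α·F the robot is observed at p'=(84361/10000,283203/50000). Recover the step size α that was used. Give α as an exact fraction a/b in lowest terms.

α = 1/20

F_att = 3/2·(g−p) = 3/2·(-21,-18) = (-31.5000,-27.0000)
o1: d²=50 ≤ ρ²=60; F_rep = 37·(-1,7)/50² = (-0.0148,0.1036)
o2: d²=25 ≤ ρ²=60; F_rep = 37·(4,3)/25² = (0.2368,0.1776)
o3: d²=145 > ρ²=60 → inactive
F = F_att + ΣF_rep = (-31.2780,-26.7188)
Δp = p'−p = (-1.5639,-1.3359); α = Δx/Fx = (-15639/10000) / (-15639/500) = 1/20
check: Δy/Fy = (-66797/50000) / (-66797/2500) = 1/20 ✓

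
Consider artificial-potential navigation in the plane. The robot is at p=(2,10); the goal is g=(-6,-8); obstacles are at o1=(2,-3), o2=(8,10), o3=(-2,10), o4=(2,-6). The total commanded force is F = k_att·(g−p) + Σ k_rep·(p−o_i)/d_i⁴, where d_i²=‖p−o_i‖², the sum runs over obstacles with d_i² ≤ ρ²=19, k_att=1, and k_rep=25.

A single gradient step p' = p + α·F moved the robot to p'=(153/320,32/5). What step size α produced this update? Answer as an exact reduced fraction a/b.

α = 1/5

F_att = 1·(g−p) = 1·(-8,-18) = (-8.0000,-18.0000)
o1: d²=169 > ρ²=19 → inactive
o2: d²=36 > ρ²=19 → inactive
o3: d²=16 ≤ ρ²=19; F_rep = 25·(4,0)/16² = (0.3906,0.0000)
o4: d²=256 > ρ²=19 → inactive
F = F_att + ΣF_rep = (-7.6094,-18.0000)
Δp = p'−p = (-1.5219,-3.6000); α = Δx/Fx = (-487/320) / (-487/64) = 1/5
check: Δy/Fy = (-18/5) / (-18) = 1/5 ✓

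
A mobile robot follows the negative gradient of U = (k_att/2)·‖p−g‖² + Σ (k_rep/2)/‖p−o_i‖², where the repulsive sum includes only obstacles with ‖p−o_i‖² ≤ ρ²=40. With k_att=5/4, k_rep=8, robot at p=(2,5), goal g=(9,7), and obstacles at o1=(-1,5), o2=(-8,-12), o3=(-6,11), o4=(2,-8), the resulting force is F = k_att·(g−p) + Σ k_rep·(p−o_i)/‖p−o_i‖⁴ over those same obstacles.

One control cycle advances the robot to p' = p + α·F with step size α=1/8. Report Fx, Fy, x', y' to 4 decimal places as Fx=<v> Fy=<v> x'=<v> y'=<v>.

Fx=9.0463 Fy=2.5000 x'=3.1308 y'=5.3125

F_att = 5/4·(g−p) = 5/4·(7,2) = (8.7500,2.5000)
o1: d²=9 ≤ ρ²=40; F_rep = 8·(3,0)/9² = (0.2963,0.0000)
o2: d²=389 > ρ²=40 → inactive
o3: d²=100 > ρ²=40 → inactive
o4: d²=169 > ρ²=40 → inactive
F = F_att + ΣF_rep = (9.0463,2.5000)
p' = p + 1/8·F = (3.1308,5.3125)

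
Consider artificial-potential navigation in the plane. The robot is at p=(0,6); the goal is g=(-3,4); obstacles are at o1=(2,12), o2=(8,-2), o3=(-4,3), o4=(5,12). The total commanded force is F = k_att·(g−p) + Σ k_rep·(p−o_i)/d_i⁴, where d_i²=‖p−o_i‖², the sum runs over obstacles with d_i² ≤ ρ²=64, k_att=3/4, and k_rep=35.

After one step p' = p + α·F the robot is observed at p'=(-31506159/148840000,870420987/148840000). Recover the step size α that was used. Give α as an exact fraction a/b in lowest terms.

α = 1/10

F_att = 3/4·(g−p) = 3/4·(-3,-2) = (-2.2500,-1.5000)
o1: d²=40 ≤ ρ²=64; F_rep = 35·(-2,-6)/40² = (-0.0437,-0.1313)
o2: d²=128 > ρ²=64 → inactive
o3: d²=25 ≤ ρ²=64; F_rep = 35·(4,3)/25² = (0.2240,0.1680)
o4: d²=61 ≤ ρ²=64; F_rep = 35·(-5,-6)/61² = (-0.0470,-0.0564)
F = F_att + ΣF_rep = (-2.1168,-1.5197)
Δp = p'−p = (-0.2117,-0.1520); α = Δx/Fx = (-31506159/148840000) / (-31506159/14884000) = 1/10
check: Δy/Fy = (-22619013/148840000) / (-22619013/14884000) = 1/10 ✓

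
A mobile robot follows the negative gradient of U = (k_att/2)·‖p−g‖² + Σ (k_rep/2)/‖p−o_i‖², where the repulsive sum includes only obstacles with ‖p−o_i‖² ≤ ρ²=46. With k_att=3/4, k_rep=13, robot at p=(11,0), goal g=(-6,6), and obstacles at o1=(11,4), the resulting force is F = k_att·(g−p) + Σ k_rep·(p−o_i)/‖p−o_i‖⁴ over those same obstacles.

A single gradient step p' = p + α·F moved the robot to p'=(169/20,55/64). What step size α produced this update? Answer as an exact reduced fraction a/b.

F_att = 3/4·(g−p) = 3/4·(-17,6) = (-12.7500,4.5000)
o1: d²=16 ≤ ρ²=46; F_rep = 13·(0,-4)/16² = (0.0000,-0.2031)
F = F_att + ΣF_rep = (-12.7500,4.2969)
Δp = p'−p = (-2.5500,0.8594); α = Δx/Fx = (-51/20) / (-51/4) = 1/5
check: Δy/Fy = (55/64) / (275/64) = 1/5 ✓

α = 1/5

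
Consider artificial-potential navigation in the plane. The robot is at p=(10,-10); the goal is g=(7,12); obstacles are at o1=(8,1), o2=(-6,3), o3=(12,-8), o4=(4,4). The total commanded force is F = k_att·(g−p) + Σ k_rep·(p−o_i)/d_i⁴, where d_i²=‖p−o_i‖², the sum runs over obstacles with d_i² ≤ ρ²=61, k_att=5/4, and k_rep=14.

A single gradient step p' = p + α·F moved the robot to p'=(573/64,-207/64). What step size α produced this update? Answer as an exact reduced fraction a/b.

F_att = 5/4·(g−p) = 5/4·(-3,22) = (-3.7500,27.5000)
o1: d²=125 > ρ²=61 → inactive
o2: d²=425 > ρ²=61 → inactive
o3: d²=8 ≤ ρ²=61; F_rep = 14·(-2,-2)/8² = (-0.4375,-0.4375)
o4: d²=232 > ρ²=61 → inactive
F = F_att + ΣF_rep = (-4.1875,27.0625)
Δp = p'−p = (-1.0469,6.7656); α = Δx/Fx = (-67/64) / (-67/16) = 1/4
check: Δy/Fy = (433/64) / (433/16) = 1/4 ✓

α = 1/4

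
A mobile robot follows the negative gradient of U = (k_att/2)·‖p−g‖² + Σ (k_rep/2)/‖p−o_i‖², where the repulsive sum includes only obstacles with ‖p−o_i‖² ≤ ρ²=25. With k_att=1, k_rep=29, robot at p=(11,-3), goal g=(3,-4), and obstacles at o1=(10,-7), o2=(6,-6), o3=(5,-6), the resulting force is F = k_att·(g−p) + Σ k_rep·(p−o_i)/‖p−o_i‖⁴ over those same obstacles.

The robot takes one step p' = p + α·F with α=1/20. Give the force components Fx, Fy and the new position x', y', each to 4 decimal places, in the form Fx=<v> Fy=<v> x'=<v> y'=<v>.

F_att = 1·(g−p) = 1·(-8,-1) = (-8.0000,-1.0000)
o1: d²=17 ≤ ρ²=25; F_rep = 29·(1,4)/17² = (0.1003,0.4014)
o2: d²=34 > ρ²=25 → inactive
o3: d²=45 > ρ²=25 → inactive
F = F_att + ΣF_rep = (-7.8997,-0.5986)
p' = p + 1/20·F = (10.6050,-3.0299)

Fx=-7.8997 Fy=-0.5986 x'=10.6050 y'=-3.0299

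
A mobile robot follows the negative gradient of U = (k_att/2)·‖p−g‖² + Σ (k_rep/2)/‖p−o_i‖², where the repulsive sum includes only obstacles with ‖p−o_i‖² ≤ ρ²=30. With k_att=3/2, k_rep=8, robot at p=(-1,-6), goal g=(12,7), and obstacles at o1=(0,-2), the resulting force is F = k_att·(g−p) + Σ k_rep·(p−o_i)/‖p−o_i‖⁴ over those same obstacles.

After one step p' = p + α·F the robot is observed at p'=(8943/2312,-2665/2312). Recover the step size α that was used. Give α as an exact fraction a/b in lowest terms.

α = 1/4

F_att = 3/2·(g−p) = 3/2·(13,13) = (19.5000,19.5000)
o1: d²=17 ≤ ρ²=30; F_rep = 8·(-1,-4)/17² = (-0.0277,-0.1107)
F = F_att + ΣF_rep = (19.4723,19.3893)
Δp = p'−p = (4.8681,4.8473); α = Δx/Fx = (11255/2312) / (11255/578) = 1/4
check: Δy/Fy = (11207/2312) / (11207/578) = 1/4 ✓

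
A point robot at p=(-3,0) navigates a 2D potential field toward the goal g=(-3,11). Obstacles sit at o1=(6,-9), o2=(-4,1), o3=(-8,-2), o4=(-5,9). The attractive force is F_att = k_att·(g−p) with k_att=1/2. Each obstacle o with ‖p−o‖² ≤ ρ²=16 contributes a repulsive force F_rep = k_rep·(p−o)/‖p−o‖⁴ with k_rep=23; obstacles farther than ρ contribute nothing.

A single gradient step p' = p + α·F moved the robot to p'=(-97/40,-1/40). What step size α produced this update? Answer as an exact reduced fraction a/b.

F_att = 1/2·(g−p) = 1/2·(0,11) = (0.0000,5.5000)
o1: d²=162 > ρ²=16 → inactive
o2: d²=2 ≤ ρ²=16; F_rep = 23·(1,-1)/2² = (5.7500,-5.7500)
o3: d²=29 > ρ²=16 → inactive
o4: d²=85 > ρ²=16 → inactive
F = F_att + ΣF_rep = (5.7500,-0.2500)
Δp = p'−p = (0.5750,-0.0250); α = Δx/Fx = (23/40) / (23/4) = 1/10
check: Δy/Fy = (-1/40) / (-1/4) = 1/10 ✓

α = 1/10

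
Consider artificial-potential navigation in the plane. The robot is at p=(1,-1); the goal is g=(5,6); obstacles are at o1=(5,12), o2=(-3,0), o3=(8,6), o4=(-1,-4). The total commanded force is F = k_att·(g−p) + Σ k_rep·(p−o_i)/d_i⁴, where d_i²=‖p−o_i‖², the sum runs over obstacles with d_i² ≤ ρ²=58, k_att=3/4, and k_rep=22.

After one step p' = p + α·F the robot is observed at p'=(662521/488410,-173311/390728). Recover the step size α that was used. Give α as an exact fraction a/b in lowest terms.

F_att = 3/4·(g−p) = 3/4·(4,7) = (3.0000,5.2500)
o1: d²=185 > ρ²=58 → inactive
o2: d²=17 ≤ ρ²=58; F_rep = 22·(4,-1)/17² = (0.3045,-0.0761)
o3: d²=98 > ρ²=58 → inactive
o4: d²=13 ≤ ρ²=58; F_rep = 22·(2,3)/13² = (0.2604,0.3905)
F = F_att + ΣF_rep = (3.5649,5.5644)
Δp = p'−p = (0.3565,0.5564); α = Δx/Fx = (174111/488410) / (174111/48841) = 1/10
check: Δy/Fy = (217417/390728) / (1087085/195364) = 1/10 ✓

α = 1/10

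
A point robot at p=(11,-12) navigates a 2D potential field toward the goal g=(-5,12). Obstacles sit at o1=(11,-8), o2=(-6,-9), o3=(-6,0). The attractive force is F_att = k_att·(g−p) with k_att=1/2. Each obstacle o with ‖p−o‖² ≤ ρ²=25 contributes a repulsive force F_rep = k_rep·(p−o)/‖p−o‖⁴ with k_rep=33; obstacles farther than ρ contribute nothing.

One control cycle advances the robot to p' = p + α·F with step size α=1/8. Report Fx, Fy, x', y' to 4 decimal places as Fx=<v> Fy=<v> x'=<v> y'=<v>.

Fx=-8.0000 Fy=11.4844 x'=10.0000 y'=-10.5645

F_att = 1/2·(g−p) = 1/2·(-16,24) = (-8.0000,12.0000)
o1: d²=16 ≤ ρ²=25; F_rep = 33·(0,-4)/16² = (0.0000,-0.5156)
o2: d²=298 > ρ²=25 → inactive
o3: d²=433 > ρ²=25 → inactive
F = F_att + ΣF_rep = (-8.0000,11.4844)
p' = p + 1/8·F = (10.0000,-10.5645)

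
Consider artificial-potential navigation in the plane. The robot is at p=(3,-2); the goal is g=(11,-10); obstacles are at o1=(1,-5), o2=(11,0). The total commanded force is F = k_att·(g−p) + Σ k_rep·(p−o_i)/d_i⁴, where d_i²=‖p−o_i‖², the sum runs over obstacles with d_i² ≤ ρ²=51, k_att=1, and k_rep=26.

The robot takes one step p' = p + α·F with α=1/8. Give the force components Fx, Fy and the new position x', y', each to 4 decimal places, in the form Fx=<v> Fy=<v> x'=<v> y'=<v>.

F_att = 1·(g−p) = 1·(8,-8) = (8.0000,-8.0000)
o1: d²=13 ≤ ρ²=51; F_rep = 26·(2,3)/13² = (0.3077,0.4615)
o2: d²=68 > ρ²=51 → inactive
F = F_att + ΣF_rep = (8.3077,-7.5385)
p' = p + 1/8·F = (4.0385,-2.9423)

Fx=8.3077 Fy=-7.5385 x'=4.0385 y'=-2.9423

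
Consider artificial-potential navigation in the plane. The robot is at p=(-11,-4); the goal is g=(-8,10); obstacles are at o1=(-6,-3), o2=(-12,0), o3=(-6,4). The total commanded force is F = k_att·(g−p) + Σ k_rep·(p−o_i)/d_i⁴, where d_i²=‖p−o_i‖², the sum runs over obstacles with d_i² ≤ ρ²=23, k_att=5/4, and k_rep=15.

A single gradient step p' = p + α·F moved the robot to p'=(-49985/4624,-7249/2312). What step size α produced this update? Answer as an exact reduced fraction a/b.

F_att = 5/4·(g−p) = 5/4·(3,14) = (3.7500,17.5000)
o1: d²=26 > ρ²=23 → inactive
o2: d²=17 ≤ ρ²=23; F_rep = 15·(1,-4)/17² = (0.0519,-0.2076)
o3: d²=89 > ρ²=23 → inactive
F = F_att + ΣF_rep = (3.8019,17.2924)
Δp = p'−p = (0.1901,0.8646); α = Δx/Fx = (879/4624) / (4395/1156) = 1/20
check: Δy/Fy = (1999/2312) / (9995/578) = 1/20 ✓

α = 1/20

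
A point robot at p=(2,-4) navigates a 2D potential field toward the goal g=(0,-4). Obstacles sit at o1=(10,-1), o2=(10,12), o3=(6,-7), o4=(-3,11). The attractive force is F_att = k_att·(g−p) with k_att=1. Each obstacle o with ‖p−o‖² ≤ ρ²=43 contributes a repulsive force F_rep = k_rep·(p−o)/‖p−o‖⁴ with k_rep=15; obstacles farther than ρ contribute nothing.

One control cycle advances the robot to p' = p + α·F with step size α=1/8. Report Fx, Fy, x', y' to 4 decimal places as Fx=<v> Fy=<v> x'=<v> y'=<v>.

Fx=-2.0960 Fy=0.0720 x'=1.7380 y'=-3.9910

F_att = 1·(g−p) = 1·(-2,0) = (-2.0000,0.0000)
o1: d²=73 > ρ²=43 → inactive
o2: d²=320 > ρ²=43 → inactive
o3: d²=25 ≤ ρ²=43; F_rep = 15·(-4,3)/25² = (-0.0960,0.0720)
o4: d²=250 > ρ²=43 → inactive
F = F_att + ΣF_rep = (-2.0960,0.0720)
p' = p + 1/8·F = (1.7380,-3.9910)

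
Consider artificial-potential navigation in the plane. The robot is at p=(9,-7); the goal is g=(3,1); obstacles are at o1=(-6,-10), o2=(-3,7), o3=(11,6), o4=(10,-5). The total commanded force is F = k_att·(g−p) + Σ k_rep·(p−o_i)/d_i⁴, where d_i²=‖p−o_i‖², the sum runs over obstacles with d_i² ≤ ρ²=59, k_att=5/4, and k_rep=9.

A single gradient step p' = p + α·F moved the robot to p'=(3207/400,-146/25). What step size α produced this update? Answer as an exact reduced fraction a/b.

α = 1/8

F_att = 5/4·(g−p) = 5/4·(-6,8) = (-7.5000,10.0000)
o1: d²=234 > ρ²=59 → inactive
o2: d²=340 > ρ²=59 → inactive
o3: d²=173 > ρ²=59 → inactive
o4: d²=5 ≤ ρ²=59; F_rep = 9·(-1,-2)/5² = (-0.3600,-0.7200)
F = F_att + ΣF_rep = (-7.8600,9.2800)
Δp = p'−p = (-0.9825,1.1600); α = Δx/Fx = (-393/400) / (-393/50) = 1/8
check: Δy/Fy = (29/25) / (232/25) = 1/8 ✓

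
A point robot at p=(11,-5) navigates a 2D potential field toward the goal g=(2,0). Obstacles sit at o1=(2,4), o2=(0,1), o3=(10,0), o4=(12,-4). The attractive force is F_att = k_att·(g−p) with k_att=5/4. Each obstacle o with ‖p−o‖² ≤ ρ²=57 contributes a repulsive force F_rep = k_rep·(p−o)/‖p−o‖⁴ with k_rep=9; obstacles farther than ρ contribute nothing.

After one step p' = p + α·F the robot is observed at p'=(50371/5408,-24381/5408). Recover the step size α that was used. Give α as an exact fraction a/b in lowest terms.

F_att = 5/4·(g−p) = 5/4·(-9,5) = (-11.2500,6.2500)
o1: d²=162 > ρ²=57 → inactive
o2: d²=157 > ρ²=57 → inactive
o3: d²=26 ≤ ρ²=57; F_rep = 9·(1,-5)/26² = (0.0133,-0.0666)
o4: d²=2 ≤ ρ²=57; F_rep = 9·(-1,-1)/2² = (-2.2500,-2.2500)
F = F_att + ΣF_rep = (-13.4867,3.9334)
Δp = p'−p = (-1.6858,0.4917); α = Δx/Fx = (-9117/5408) / (-9117/676) = 1/8
check: Δy/Fy = (2659/5408) / (2659/676) = 1/8 ✓

α = 1/8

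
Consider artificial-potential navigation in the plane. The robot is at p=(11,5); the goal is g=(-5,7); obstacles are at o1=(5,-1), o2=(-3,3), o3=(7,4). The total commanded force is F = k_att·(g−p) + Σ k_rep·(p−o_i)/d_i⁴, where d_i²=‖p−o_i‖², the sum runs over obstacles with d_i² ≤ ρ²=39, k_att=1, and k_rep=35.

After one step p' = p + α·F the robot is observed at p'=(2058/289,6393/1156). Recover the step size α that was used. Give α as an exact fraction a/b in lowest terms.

α = 1/4

F_att = 1·(g−p) = 1·(-16,2) = (-16.0000,2.0000)
o1: d²=72 > ρ²=39 → inactive
o2: d²=200 > ρ²=39 → inactive
o3: d²=17 ≤ ρ²=39; F_rep = 35·(4,1)/17² = (0.4844,0.1211)
F = F_att + ΣF_rep = (-15.5156,2.1211)
Δp = p'−p = (-3.8789,0.5303); α = Δx/Fx = (-1121/289) / (-4484/289) = 1/4
check: Δy/Fy = (613/1156) / (613/289) = 1/4 ✓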